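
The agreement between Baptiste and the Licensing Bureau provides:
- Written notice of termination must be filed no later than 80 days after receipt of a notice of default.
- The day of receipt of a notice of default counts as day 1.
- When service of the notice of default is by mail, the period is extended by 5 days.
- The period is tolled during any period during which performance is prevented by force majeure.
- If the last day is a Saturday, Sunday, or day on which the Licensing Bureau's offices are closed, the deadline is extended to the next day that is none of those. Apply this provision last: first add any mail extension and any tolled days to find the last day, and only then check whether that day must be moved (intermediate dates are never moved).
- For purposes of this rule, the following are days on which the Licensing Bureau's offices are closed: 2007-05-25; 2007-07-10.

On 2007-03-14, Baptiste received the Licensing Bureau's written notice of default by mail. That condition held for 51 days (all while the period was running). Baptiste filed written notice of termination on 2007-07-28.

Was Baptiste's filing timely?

No

Counting 2007-03-14 as day 1, day 80 is June 1, 2007.
Service was by mail, adding 5 days: June 1, 2007 + 5 days = June 6, 2007.
Tolling adds 51 days: June 6, 2007 + 51 days = July 27, 2007.
July 27, 2007 is a Friday and not a day on which the Licensing Bureau's offices are closed, so no extension applies.
The deadline is July 27, 2007; the filing on July 28, 2007 is after that date.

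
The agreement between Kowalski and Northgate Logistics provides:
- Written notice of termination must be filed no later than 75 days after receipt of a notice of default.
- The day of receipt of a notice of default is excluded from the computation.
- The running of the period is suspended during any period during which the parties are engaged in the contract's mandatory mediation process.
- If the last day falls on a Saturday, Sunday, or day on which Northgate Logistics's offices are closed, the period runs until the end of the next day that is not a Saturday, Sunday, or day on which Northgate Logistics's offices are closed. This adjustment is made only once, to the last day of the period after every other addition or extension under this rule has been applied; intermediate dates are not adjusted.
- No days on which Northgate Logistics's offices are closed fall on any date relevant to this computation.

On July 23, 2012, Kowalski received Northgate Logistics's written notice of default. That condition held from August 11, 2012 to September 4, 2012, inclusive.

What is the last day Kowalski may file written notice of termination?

October 31, 2012

75 days after July 23, 2012 is October 6, 2012.
From August 11, 2012 through September 4, 2012 inclusive is 25 days; tolling adds 25 days: October 6, 2012 + 25 days = October 31, 2012.
October 31, 2012 is a Wednesday and not a day on which Northgate Logistics's offices are closed, so no extension applies.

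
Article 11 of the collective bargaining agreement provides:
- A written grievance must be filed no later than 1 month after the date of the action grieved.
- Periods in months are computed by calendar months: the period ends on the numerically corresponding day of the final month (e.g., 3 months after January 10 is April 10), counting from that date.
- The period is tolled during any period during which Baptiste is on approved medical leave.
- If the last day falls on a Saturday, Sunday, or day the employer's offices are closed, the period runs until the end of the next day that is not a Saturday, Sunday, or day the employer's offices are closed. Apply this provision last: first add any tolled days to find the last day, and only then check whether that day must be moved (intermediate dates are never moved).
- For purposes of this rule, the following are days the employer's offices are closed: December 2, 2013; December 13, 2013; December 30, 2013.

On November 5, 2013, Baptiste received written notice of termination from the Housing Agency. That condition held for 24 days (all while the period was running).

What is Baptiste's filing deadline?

1 month after November 5, 2013 is December 5, 2013.
Tolling adds 24 days: December 5, 2013 + 24 days = December 29, 2013.
December 29, 2013 is Sunday; December 30, 2013 is a listed holiday. The next qualifying day is December 31, 2013.

December 31, 2013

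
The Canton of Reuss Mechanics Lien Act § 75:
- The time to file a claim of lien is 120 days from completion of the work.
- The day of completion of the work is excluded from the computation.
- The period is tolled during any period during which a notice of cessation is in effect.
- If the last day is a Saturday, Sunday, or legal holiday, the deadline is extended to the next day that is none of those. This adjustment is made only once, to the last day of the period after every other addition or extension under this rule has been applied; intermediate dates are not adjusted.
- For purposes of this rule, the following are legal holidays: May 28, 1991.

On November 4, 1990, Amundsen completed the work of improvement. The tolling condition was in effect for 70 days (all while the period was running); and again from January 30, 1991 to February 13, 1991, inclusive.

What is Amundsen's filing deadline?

120 days after November 4, 1990 is March 4, 1991.
Tolling adds 70 days: March 4, 1991 + 70 days = May 13, 1991.
From January 30, 1991 through February 13, 1991 inclusive is 15 days; tolling adds 15 days: May 13, 1991 + 15 days = May 28, 1991.
May 28, 1991 is a listed holiday. The next qualifying day is May 29, 1991.

May 29, 1991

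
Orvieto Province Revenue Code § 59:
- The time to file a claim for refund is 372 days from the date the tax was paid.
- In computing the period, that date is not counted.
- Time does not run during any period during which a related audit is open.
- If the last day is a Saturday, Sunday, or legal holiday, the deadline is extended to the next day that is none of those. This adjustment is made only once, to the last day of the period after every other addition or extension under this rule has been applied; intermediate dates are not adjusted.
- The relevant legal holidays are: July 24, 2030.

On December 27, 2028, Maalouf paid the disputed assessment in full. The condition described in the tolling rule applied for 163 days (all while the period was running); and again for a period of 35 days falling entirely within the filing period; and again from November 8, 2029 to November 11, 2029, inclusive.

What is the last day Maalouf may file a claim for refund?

372 days after December 27, 2028 is January 3, 2030.
Tolling adds 163 days: January 3, 2030 + 163 days = June 15, 2030.
Tolling adds 35 days: June 15, 2030 + 35 days = July 20, 2030.
From November 8, 2029 through November 11, 2029 inclusive is 4 days; tolling adds 4 days: July 20, 2030 + 4 days = July 24, 2030.
July 24, 2030 is a listed holiday. The next qualifying day is July 25, 2030.

July 25, 2030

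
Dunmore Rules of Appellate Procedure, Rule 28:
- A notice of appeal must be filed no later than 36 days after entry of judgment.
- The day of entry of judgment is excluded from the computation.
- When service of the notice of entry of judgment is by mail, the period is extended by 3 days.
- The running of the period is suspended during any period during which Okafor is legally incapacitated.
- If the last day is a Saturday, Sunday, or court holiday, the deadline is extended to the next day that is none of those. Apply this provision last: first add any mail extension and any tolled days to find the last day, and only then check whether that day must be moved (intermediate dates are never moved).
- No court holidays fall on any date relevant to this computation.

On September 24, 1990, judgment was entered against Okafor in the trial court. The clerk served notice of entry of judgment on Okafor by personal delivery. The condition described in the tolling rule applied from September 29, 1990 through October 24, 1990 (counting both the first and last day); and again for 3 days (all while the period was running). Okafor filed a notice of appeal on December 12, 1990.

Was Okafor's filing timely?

No

36 days after September 24, 1990 is October 30, 1990.
Service was not by mail, so no mail extension applies.
From September 29, 1990 through October 24, 1990 inclusive is 26 days; tolling adds 26 days: October 30, 1990 + 26 days = November 25, 1990.
Tolling adds 3 days: November 25, 1990 + 3 days = November 28, 1990.
November 28, 1990 is a Wednesday and not a court holiday, so no extension applies.
The deadline is November 28, 1990; the filing on December 12, 1990 is after that date.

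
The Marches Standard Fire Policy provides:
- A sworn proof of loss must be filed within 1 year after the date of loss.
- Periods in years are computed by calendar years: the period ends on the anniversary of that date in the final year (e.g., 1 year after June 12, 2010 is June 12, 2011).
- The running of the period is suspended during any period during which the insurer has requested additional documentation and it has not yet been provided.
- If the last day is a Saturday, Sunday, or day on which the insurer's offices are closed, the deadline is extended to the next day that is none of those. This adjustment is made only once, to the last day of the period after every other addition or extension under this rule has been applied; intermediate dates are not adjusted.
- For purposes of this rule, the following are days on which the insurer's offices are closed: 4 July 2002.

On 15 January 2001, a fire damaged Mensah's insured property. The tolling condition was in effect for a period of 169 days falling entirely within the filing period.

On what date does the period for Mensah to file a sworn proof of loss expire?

1 year after 15 January 2001 is January 15, 2002.
Tolling adds 169 days: January 15, 2002 + 169 days = July 3, 2002.
July 3, 2002 is a Wednesday and not a day on which the insurer's offices are closed, so no extension applies.

July 3, 2002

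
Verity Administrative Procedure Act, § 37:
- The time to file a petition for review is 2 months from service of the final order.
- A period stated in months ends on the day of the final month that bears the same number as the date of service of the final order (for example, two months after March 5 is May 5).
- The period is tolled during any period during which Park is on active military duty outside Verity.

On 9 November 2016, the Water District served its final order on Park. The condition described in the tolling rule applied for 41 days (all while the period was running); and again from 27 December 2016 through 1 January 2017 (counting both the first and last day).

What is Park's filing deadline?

February 25, 2017

2 months after 9 November 2016 is January 9, 2017.
Tolling adds 41 days: January 9, 2017 + 41 days = February 19, 2017.
From December 27, 2016 through January 1, 2017 inclusive is 6 days; tolling adds 6 days: February 19, 2017 + 6 days = February 25, 2017.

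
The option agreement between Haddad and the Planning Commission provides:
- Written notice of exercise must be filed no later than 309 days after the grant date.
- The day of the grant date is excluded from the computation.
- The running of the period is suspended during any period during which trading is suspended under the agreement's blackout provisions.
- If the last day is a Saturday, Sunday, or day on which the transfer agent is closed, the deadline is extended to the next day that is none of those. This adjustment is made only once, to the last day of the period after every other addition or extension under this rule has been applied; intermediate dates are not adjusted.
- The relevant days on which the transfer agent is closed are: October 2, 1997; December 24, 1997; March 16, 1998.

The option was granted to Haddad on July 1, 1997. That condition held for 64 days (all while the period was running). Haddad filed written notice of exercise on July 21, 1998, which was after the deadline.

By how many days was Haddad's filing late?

309 days after July 1, 1997 is May 6, 1998.
Tolling adds 64 days: May 6, 1998 + 64 days = July 9, 1998.
July 9, 1998 is a Thursday and not a day on which the transfer agent is closed, so no extension applies.
The deadline is July 9, 1998; from July 9, 1998 to July 21, 1998 is 12 days.

12 days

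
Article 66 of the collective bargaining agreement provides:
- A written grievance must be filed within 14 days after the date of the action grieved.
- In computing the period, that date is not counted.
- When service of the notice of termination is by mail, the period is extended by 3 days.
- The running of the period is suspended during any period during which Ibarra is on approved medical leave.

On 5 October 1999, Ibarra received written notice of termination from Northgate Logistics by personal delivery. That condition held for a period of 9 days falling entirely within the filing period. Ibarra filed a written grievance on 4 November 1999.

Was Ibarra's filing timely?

14 days after 5 October 1999 is October 19, 1999.
Service was not by mail, so no mail extension applies.
Tolling adds 9 days: October 19, 1999 + 9 days = October 28, 1999.
The deadline is October 28, 1999; the filing on November 4, 1999 is after that date.

No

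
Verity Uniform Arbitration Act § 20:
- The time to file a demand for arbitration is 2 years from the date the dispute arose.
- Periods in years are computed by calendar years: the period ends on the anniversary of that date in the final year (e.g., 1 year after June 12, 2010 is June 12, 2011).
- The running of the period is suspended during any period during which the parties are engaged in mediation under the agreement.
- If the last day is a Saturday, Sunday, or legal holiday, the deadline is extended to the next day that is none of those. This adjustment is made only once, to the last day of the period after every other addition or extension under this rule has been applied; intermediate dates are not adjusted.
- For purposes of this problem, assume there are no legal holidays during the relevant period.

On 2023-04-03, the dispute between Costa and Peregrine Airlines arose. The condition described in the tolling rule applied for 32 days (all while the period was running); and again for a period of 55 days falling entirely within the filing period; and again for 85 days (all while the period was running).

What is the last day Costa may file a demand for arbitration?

September 22, 2025

2 years after 2023-04-03 is April 3, 2025.
Tolling adds 32 days: April 3, 2025 + 32 days = May 5, 2025.
Tolling adds 55 days: May 5, 2025 + 55 days = June 29, 2025.
Tolling adds 85 days: June 29, 2025 + 85 days = September 22, 2025.
September 22, 2025 is a Monday and not a legal holiday, so no extension applies.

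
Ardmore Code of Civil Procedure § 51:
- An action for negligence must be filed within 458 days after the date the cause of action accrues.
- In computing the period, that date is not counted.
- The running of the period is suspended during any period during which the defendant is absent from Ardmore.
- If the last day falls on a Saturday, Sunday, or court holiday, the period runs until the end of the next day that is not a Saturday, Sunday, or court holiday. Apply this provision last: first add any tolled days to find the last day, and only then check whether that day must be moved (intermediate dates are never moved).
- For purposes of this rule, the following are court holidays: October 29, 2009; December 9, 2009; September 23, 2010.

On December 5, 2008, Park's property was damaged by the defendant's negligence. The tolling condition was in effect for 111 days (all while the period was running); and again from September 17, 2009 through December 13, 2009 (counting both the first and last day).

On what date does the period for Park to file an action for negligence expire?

September 24, 2010

458 days after December 5, 2008 is March 8, 2010.
Tolling adds 111 days: March 8, 2010 + 111 days = June 27, 2010.
From September 17, 2009 through December 13, 2009 inclusive is 88 days; tolling adds 88 days: June 27, 2010 + 88 days = September 23, 2010.
September 23, 2010 is a listed holiday. The next qualifying day is September 24, 2010.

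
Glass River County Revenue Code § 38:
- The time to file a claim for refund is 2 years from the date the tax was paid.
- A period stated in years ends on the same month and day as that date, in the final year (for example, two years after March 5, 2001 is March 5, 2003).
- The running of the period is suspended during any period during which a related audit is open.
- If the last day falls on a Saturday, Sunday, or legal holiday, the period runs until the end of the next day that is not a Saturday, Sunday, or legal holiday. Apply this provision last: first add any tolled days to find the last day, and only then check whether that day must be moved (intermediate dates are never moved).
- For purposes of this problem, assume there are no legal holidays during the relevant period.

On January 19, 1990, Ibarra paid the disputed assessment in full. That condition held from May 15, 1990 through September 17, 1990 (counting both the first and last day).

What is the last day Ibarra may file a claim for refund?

2 years after January 19, 1990 is January 19, 1992.
From May 15, 1990 through September 17, 1990 inclusive is 126 days; tolling adds 126 days: January 19, 1992 + 126 days = May 24, 1992.
May 24, 1992 is Sunday. The next qualifying day is May 25, 1992.

May 25, 1992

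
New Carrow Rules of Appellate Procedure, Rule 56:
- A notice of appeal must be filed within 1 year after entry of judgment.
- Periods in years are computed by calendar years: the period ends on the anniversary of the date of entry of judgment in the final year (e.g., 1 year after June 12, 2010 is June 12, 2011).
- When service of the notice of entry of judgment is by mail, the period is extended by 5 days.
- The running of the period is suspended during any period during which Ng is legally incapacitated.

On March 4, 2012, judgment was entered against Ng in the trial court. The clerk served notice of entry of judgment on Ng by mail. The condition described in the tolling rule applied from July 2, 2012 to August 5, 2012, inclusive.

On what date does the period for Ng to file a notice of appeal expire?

April 13, 2013

1 year after March 4, 2012 is March 4, 2013.
Service was by mail, adding 5 days: March 4, 2013 + 5 days = March 9, 2013.
From July 2, 2012 through August 5, 2012 inclusive is 35 days; tolling adds 35 days: March 9, 2013 + 35 days = April 13, 2013.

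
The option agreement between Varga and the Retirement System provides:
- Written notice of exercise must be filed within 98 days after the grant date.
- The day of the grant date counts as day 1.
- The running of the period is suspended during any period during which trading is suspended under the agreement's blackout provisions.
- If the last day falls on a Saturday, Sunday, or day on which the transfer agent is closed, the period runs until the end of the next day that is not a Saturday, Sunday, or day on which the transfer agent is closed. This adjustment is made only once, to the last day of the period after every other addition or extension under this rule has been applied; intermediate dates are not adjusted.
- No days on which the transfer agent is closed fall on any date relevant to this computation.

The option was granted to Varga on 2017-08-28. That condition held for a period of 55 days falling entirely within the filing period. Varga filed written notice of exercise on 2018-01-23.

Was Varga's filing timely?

Counting 2017-08-28 as day 1, day 98 is December 3, 2017.
Tolling adds 55 days: December 3, 2017 + 55 days = January 27, 2018.
January 27, 2018 is Saturday; January 28, 2018 is Sunday. The next qualifying day is January 29, 2018.
The deadline is January 29, 2018; the filing on January 23, 2018 is on or before that date.

Yes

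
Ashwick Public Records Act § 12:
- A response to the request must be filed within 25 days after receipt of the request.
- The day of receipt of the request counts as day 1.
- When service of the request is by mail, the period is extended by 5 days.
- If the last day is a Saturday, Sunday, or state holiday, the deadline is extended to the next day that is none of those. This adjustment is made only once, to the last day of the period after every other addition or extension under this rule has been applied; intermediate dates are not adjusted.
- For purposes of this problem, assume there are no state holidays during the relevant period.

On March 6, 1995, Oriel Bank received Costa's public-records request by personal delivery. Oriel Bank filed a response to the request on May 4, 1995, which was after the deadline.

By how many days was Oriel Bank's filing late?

Counting March 6, 1995 as day 1, day 25 is March 30, 1995.
Service was not by mail, so no mail extension applies.
March 30, 1995 is a Thursday and not a state holiday, so no extension applies.
The deadline is March 30, 1995; from March 30, 1995 to May 4, 1995 is 35 days.

35 days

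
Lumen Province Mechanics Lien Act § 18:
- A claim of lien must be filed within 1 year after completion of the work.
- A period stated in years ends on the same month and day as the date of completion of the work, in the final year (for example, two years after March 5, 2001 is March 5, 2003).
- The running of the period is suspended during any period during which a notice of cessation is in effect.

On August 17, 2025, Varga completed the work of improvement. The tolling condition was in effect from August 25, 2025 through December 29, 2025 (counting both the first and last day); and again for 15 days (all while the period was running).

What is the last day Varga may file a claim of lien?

1 year after August 17, 2025 is August 17, 2026.
From August 25, 2025 through December 29, 2025 inclusive is 127 days; tolling adds 127 days: August 17, 2026 + 127 days = December 22, 2026.
Tolling adds 15 days: December 22, 2026 + 15 days = January 6, 2027.

January 6, 2027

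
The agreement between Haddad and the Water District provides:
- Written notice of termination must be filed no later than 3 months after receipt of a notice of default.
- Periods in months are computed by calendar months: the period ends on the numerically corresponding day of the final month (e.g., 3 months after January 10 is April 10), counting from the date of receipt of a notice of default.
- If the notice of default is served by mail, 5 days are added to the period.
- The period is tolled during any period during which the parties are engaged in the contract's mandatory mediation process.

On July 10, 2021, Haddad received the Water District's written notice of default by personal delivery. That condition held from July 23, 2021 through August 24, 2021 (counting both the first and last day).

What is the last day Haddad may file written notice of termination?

November 12, 2021

3 months after July 10, 2021 is October 10, 2021.
Service was not by mail, so no mail extension applies.
From July 23, 2021 through August 24, 2021 inclusive is 33 days; tolling adds 33 days: October 10, 2021 + 33 days = November 12, 2021.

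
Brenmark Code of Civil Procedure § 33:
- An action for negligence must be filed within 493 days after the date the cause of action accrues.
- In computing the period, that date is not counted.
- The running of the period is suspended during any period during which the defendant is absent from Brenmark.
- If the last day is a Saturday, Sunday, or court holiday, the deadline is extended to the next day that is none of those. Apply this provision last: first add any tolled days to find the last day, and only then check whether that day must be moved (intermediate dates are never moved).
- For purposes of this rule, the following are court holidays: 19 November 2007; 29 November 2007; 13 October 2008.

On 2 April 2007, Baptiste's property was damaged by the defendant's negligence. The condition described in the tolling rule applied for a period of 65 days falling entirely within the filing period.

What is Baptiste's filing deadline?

493 days after 2 April 2007 is August 7, 2008.
Tolling adds 65 days: August 7, 2008 + 65 days = October 11, 2008.
October 11, 2008 is Saturday; October 12, 2008 is Sunday; October 13, 2008 is a listed holiday. The next qualifying day is October 14, 2008.

October 14, 2008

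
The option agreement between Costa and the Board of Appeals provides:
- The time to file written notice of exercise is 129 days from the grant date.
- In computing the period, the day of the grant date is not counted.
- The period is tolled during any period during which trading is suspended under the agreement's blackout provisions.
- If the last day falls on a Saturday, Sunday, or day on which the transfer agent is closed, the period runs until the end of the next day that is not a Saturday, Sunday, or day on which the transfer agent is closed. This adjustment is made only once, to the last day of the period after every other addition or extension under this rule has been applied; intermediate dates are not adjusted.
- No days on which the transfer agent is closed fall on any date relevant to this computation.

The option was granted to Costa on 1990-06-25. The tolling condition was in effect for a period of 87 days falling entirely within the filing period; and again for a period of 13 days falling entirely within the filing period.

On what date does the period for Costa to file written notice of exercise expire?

February 11, 1991

129 days after 1990-06-25 is November 1, 1990.
Tolling adds 87 days: November 1, 1990 + 87 days = January 27, 1991.
Tolling adds 13 days: January 27, 1991 + 13 days = February 9, 1991.
February 9, 1991 is Saturday; February 10, 1991 is Sunday. The next qualifying day is February 11, 1991.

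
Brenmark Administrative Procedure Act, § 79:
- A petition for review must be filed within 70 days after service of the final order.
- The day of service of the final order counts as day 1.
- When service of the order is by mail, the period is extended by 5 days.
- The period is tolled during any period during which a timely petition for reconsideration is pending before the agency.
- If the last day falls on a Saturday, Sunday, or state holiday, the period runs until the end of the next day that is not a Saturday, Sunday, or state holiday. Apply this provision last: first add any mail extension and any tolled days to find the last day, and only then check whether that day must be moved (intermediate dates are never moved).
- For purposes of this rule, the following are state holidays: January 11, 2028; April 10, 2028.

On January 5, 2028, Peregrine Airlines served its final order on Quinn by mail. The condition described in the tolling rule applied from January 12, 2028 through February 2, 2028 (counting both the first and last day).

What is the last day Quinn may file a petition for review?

April 11, 2028

Counting January 5, 2028 as day 1, day 70 is March 14, 2028.
Service was by mail, adding 5 days: March 14, 2028 + 5 days = March 19, 2028.
From January 12, 2028 through February 2, 2028 inclusive is 22 days; tolling adds 22 days: March 19, 2028 + 22 days = April 10, 2028.
April 10, 2028 is a listed holiday. The next qualifying day is April 11, 2028.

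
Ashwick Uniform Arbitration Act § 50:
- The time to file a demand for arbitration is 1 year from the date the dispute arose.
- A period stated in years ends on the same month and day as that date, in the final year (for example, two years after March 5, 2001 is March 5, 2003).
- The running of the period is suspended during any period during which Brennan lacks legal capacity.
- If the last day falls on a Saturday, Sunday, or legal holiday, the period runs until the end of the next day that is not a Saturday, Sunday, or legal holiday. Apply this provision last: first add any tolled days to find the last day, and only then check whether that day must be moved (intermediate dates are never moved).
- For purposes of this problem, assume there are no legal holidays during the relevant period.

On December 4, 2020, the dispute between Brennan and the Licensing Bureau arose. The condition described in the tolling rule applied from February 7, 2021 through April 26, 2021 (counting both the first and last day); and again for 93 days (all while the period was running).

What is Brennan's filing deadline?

May 25, 2022

1 year after December 4, 2020 is December 4, 2021.
From February 7, 2021 through April 26, 2021 inclusive is 79 days; tolling adds 79 days: December 4, 2021 + 79 days = February 21, 2022.
Tolling adds 93 days: February 21, 2022 + 93 days = May 25, 2022.
May 25, 2022 is a Wednesday and not a legal holiday, so no extension applies.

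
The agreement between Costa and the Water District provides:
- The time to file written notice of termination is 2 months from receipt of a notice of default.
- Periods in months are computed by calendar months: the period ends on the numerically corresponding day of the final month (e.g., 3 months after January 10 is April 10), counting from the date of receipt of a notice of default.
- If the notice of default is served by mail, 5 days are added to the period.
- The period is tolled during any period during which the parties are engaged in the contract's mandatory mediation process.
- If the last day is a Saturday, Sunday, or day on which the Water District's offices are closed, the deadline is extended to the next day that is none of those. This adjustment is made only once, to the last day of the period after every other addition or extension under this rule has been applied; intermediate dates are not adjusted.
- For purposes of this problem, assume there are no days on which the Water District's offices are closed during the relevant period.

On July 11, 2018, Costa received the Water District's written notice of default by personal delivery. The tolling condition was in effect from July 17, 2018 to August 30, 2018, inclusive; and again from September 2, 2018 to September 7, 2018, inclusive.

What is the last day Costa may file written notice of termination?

November 1, 2018

2 months after July 11, 2018 is September 11, 2018.
Service was not by mail, so no mail extension applies.
From July 17, 2018 through August 30, 2018 inclusive is 45 days; tolling adds 45 days: September 11, 2018 + 45 days = October 26, 2018.
From September 2, 2018 through September 7, 2018 inclusive is 6 days; tolling adds 6 days: October 26, 2018 + 6 days = November 1, 2018.
November 1, 2018 is a Thursday and not a day on which the Water District's offices are closed, so no extension applies.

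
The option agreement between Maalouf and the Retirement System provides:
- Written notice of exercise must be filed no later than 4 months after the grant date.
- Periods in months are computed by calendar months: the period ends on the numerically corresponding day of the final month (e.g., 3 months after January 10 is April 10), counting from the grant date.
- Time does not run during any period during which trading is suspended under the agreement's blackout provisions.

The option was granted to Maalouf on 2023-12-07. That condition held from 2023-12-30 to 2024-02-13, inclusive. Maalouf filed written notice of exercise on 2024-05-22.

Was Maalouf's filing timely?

4 months after 2023-12-07 is April 7, 2024.
From December 30, 2023 through February 13, 2024 inclusive is 46 days; tolling adds 46 days: April 7, 2024 + 46 days = May 23, 2024.
The deadline is May 23, 2024; the filing on May 22, 2024 is on or before that date.

Yes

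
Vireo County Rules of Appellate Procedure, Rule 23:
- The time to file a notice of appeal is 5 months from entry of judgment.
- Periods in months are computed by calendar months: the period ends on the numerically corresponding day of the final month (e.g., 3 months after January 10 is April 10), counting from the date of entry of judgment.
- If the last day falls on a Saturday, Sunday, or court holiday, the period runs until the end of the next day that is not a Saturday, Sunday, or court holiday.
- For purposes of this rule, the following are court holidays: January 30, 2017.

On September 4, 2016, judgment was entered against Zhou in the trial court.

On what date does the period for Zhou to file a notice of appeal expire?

5 months after September 4, 2016 is February 4, 2017.
February 4, 2017 is Saturday; February 5, 2017 is Sunday. The next qualifying day is February 6, 2017.

February 6, 2017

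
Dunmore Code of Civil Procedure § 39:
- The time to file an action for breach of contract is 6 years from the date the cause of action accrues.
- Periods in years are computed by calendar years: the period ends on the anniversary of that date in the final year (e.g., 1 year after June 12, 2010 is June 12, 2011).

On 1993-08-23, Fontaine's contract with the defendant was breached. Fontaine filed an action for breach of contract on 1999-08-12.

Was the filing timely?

6 years after 1993-08-23 is August 23, 1999.
The deadline is August 23, 1999; the filing on August 12, 1999 is on or before that date.

Yes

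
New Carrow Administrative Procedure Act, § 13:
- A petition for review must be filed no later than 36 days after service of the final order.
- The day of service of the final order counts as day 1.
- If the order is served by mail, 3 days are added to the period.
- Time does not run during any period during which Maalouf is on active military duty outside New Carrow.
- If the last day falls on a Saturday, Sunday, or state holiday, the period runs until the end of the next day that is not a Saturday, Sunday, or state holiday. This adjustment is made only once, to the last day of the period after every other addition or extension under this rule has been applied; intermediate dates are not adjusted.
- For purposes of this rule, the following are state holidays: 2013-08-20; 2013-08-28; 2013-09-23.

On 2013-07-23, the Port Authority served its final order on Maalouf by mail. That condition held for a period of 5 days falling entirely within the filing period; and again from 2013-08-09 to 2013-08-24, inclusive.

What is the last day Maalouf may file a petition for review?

Counting 2013-07-23 as day 1, day 36 is August 27, 2013.
Service was by mail, adding 3 days: August 27, 2013 + 3 days = August 30, 2013.
Tolling adds 5 days: August 30, 2013 + 5 days = September 4, 2013.
From August 9, 2013 through August 24, 2013 inclusive is 16 days; tolling adds 16 days: September 4, 2013 + 16 days = September 20, 2013.
September 20, 2013 is a Friday and not a state holiday, so no extension applies.

September 20, 2013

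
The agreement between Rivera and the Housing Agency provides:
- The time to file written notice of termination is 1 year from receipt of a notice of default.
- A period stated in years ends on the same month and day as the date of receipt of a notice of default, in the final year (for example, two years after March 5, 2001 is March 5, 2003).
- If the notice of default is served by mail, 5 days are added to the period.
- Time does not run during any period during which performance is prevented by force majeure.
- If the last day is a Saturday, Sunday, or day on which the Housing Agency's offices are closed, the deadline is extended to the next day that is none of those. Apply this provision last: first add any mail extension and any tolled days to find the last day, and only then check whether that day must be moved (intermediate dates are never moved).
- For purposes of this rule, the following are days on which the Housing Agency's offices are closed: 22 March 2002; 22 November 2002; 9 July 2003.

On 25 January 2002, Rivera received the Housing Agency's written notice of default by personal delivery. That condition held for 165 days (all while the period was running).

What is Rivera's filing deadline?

July 10, 2003

1 year after 25 January 2002 is January 25, 2003.
Service was not by mail, so no mail extension applies.
Tolling adds 165 days: January 25, 2003 + 165 days = July 9, 2003.
July 9, 2003 is a listed holiday. The next qualifying day is July 10, 2003.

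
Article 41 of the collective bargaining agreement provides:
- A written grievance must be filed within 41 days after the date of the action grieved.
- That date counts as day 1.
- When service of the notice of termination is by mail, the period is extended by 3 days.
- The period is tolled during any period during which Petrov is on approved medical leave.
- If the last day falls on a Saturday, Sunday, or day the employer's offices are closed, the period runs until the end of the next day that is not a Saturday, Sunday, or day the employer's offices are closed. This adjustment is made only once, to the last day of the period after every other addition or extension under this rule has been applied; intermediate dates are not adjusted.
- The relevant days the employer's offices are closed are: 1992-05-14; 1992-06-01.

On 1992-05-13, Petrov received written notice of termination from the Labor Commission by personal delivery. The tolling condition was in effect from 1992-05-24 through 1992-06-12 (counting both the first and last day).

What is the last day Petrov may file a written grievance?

Counting 1992-05-13 as day 1, day 41 is June 22, 1992.
Service was not by mail, so no mail extension applies.
From May 24, 1992 through June 12, 1992 inclusive is 20 days; tolling adds 20 days: June 22, 1992 + 20 days = July 12, 1992.
July 12, 1992 is Sunday. The next qualifying day is July 13, 1992.

July 13, 1992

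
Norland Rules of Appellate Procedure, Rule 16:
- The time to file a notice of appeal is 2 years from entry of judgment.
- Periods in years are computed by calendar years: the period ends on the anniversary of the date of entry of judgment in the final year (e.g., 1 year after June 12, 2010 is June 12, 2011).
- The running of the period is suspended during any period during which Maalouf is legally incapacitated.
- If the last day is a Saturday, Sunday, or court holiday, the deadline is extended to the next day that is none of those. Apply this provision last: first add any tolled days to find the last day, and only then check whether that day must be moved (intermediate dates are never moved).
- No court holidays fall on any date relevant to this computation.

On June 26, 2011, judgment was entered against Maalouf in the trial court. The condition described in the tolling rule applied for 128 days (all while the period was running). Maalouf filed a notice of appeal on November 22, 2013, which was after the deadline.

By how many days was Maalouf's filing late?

21 days

2 years after June 26, 2011 is June 26, 2013.
Tolling adds 128 days: June 26, 2013 + 128 days = November 1, 2013.
November 1, 2013 is a Friday and not a court holiday, so no extension applies.
The deadline is November 1, 2013; from November 1, 2013 to November 22, 2013 is 21 days.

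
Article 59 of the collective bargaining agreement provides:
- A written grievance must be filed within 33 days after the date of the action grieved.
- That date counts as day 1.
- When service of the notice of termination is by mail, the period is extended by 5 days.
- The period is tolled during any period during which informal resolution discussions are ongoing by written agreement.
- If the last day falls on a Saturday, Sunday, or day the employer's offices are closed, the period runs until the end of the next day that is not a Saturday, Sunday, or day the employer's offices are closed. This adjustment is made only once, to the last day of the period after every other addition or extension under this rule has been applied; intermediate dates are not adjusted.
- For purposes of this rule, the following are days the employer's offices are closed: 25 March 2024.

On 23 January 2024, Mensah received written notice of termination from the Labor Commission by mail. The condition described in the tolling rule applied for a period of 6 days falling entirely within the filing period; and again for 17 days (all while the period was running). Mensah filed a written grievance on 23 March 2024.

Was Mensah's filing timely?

Yes

Counting 23 January 2024 as day 1, day 33 is February 24, 2024.
Service was by mail, adding 5 days: February 24, 2024 + 5 days = February 29, 2024.
Tolling adds 6 days: February 29, 2024 + 6 days = March 6, 2024.
Tolling adds 17 days: March 6, 2024 + 17 days = March 23, 2024.
March 23, 2024 is Saturday; March 24, 2024 is Sunday; March 25, 2024 is a listed holiday. The next qualifying day is March 26, 2024.
The deadline is March 26, 2024; the filing on March 23, 2024 is on or before that date.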